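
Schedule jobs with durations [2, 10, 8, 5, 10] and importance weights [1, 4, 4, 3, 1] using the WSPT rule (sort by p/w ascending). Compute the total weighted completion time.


Compute p/w ratios and sort ascending (WSPT): [(5, 3), (2, 1), (8, 4), (10, 4), (10, 1)]
Compute weighted completion times:
  Job (p=5,w=3): C=5, w*C=3*5=15
  Job (p=2,w=1): C=7, w*C=1*7=7
  Job (p=8,w=4): C=15, w*C=4*15=60
  Job (p=10,w=4): C=25, w*C=4*25=100
  Job (p=10,w=1): C=35, w*C=1*35=35
Total weighted completion time = 217

217


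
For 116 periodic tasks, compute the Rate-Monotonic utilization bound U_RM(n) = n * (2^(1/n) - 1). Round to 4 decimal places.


Compute 2^(1/116) = 1.0059932951
Subtract 1: 1.0059932951 - 1 = 0.0059932951
Multiply by n: 116 * 0.0059932951 = 0.6952222316
Round to 4 dp: 0.6952

0.6952


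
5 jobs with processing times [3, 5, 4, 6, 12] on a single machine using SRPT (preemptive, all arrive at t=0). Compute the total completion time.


Since all jobs arrive at t=0, SRPT equals SPT ordering.
SPT order: [3, 4, 5, 6, 12]
Completion times:
  Job 1: p=3, C=3
  Job 2: p=4, C=7
  Job 3: p=5, C=12
  Job 4: p=6, C=18
  Job 5: p=12, C=30
Total completion time = 3 + 7 + 12 + 18 + 30 = 70

70


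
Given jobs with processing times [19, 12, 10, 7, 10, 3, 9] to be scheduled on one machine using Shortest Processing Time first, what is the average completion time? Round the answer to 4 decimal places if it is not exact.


Sort jobs by processing time (SPT order): [3, 7, 9, 10, 10, 12, 19]
Compute completion times sequentially:
  Job 1: processing = 3, completes at 3
  Job 2: processing = 7, completes at 10
  Job 3: processing = 9, completes at 19
  Job 4: processing = 10, completes at 29
  Job 5: processing = 10, completes at 39
  Job 6: processing = 12, completes at 51
  Job 7: processing = 19, completes at 70
Sum of completion times = 221
Average completion time = 221/7 = 31.5714

31.5714


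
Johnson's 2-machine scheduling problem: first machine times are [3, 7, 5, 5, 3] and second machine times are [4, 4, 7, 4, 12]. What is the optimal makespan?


Apply Johnson's rule:
  Group 1 (a <= b): [(1, 3, 4), (5, 3, 12), (3, 5, 7)]
  Group 2 (a > b): [(2, 7, 4), (4, 5, 4)]
Optimal job order: [1, 5, 3, 2, 4]
Schedule:
  Job 1: M1 done at 3, M2 done at 7
  Job 5: M1 done at 6, M2 done at 19
  Job 3: M1 done at 11, M2 done at 26
  Job 2: M1 done at 18, M2 done at 30
  Job 4: M1 done at 23, M2 done at 34
Makespan = 34

34


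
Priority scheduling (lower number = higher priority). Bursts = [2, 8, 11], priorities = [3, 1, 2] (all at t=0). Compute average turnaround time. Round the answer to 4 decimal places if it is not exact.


Sort by priority (ascending = highest first):
Order: [(1, 8), (2, 11), (3, 2)]
Completion times:
  Priority 1, burst=8, C=8
  Priority 2, burst=11, C=19
  Priority 3, burst=2, C=21
Average turnaround = 48/3 = 16.0

16.0


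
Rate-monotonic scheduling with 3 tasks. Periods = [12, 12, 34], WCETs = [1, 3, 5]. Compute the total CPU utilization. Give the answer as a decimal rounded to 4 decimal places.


Compute individual utilizations (exact fractions):
  Task 1: C/T = 1/12 (approx. 0.0833)
  Task 2: C/T = 3/12 = 1/4 (approx. 0.25)
  Task 3: C/T = 5/34 (approx. 0.1471)
Total utilization U = 1/12 + 1/4 + 5/34 = 49/102
Rounded to 4 decimal places: U = 0.4804
RM (Liu & Layland) bound for 3 tasks = 0.779763; compare with U = 49/102 (approx. 0.480392)
U <= bound, so schedulable by RM sufficient condition.

0.4804


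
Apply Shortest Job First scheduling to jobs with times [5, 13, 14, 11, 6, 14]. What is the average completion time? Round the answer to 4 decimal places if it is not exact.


SJF order (ascending): [5, 6, 11, 13, 14, 14]
Completion times:
  Job 1: burst=5, C=5
  Job 2: burst=6, C=11
  Job 3: burst=11, C=22
  Job 4: burst=13, C=35
  Job 5: burst=14, C=49
  Job 6: burst=14, C=63
Average completion = 185/6 = 30.8333

30.8333


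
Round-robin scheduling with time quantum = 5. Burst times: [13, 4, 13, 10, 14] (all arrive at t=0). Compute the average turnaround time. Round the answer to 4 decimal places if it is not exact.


Time quantum = 5
Execution trace:
  J1 runs 5 units, time = 5
  J2 runs 4 units, time = 9
  J3 runs 5 units, time = 14
  J4 runs 5 units, time = 19
  J5 runs 5 units, time = 24
  J1 runs 5 units, time = 29
  J3 runs 5 units, time = 34
  J4 runs 5 units, time = 39
  J5 runs 5 units, time = 44
  J1 runs 3 units, time = 47
  J3 runs 3 units, time = 50
  J5 runs 4 units, time = 54
Finish times: [47, 9, 50, 39, 54]
Average turnaround = 199/5 = 39.8

39.8


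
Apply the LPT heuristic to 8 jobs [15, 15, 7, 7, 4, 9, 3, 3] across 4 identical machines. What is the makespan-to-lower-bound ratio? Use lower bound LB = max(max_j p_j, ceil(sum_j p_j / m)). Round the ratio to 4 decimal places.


LPT order: [15, 15, 9, 7, 7, 4, 3, 3]
Machine loads after assignment: [15, 15, 16, 17]
LPT makespan = 17
Lower bound = max(max_job, ceil(total/4)) = max(15, 16) = 16
Ratio = 17 / 16 = 1.0625

1.0625


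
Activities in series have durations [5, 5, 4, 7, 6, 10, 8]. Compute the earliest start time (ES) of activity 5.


Activity 5 starts after activities 1 through 4 complete.
Predecessor durations: [5, 5, 4, 7]
ES = 5 + 5 + 4 + 7 = 21

21


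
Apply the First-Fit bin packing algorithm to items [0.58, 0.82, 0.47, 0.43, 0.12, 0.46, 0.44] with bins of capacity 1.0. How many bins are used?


Place items sequentially using First-Fit:
  Item 0.58 -> new Bin 1
  Item 0.82 -> new Bin 2
  Item 0.47 -> new Bin 3
  Item 0.43 -> Bin 3 (now 0.9)
  Item 0.12 -> Bin 1 (now 0.7)
  Item 0.46 -> new Bin 4
  Item 0.44 -> Bin 4 (now 0.9)
Total bins used = 4

4


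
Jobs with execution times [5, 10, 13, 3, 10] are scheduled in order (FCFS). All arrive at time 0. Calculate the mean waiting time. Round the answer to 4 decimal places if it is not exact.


FCFS order (as given): [5, 10, 13, 3, 10]
Waiting times:
  Job 1: wait = 0
  Job 2: wait = 5
  Job 3: wait = 15
  Job 4: wait = 28
  Job 5: wait = 31
Sum of waiting times = 79
Average waiting time = 79/5 = 15.8

15.8


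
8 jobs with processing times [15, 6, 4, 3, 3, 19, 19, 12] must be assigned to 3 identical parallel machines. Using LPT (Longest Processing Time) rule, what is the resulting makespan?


Sort jobs in decreasing order (LPT): [19, 19, 15, 12, 6, 4, 3, 3]
Assign each job to the least loaded machine:
  Machine 1: jobs [19, 6, 3], load = 28
  Machine 2: jobs [19, 4, 3], load = 26
  Machine 3: jobs [15, 12], load = 27
Makespan = max load = 28

28


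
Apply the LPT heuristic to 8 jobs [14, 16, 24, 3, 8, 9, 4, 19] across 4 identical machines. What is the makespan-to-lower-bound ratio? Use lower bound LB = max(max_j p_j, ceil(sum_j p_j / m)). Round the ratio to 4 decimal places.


LPT order: [24, 19, 16, 14, 9, 8, 4, 3]
Machine loads after assignment: [24, 26, 24, 23]
LPT makespan = 26
Lower bound = max(max_job, ceil(total/4)) = max(24, 25) = 25
Ratio = 26 / 25 = 1.04

1.04


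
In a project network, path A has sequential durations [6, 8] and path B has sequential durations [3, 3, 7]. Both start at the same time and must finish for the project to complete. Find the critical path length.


Path A total = 6 + 8 = 14
Path B total = 3 + 3 + 7 = 13
Critical path = longest path = max(14, 13) = 14

14


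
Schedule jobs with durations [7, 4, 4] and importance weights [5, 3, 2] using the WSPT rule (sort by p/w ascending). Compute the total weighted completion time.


Compute p/w ratios and sort ascending (WSPT): [(4, 3), (7, 5), (4, 2)]
Compute weighted completion times:
  Job (p=4,w=3): C=4, w*C=3*4=12
  Job (p=7,w=5): C=11, w*C=5*11=55
  Job (p=4,w=2): C=15, w*C=2*15=30
Total weighted completion time = 97

97


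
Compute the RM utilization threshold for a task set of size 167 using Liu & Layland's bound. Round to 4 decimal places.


Compute 2^(1/167) = 1.0041592075
Subtract 1: 1.0041592075 - 1 = 0.0041592075
Multiply by n: 167 * 0.0041592075 = 0.6945876525
Round to 4 dp: 0.6946

0.6946


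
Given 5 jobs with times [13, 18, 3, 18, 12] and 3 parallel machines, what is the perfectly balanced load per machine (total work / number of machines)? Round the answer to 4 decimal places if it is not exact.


Total processing time = 13 + 18 + 3 + 18 + 12 = 64
Number of machines = 3
Ideal balanced load = 64 / 3 = 21.3333

21.3333


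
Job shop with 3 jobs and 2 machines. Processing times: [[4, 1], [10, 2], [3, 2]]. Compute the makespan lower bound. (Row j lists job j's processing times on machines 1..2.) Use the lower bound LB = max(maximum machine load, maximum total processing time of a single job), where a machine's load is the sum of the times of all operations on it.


Machine loads:
  Machine 1: 4 + 10 + 3 = 17
  Machine 2: 1 + 2 + 2 = 5
Max machine load = 17
Job totals:
  Job 1: 5
  Job 2: 12
  Job 3: 5
Max job total = 12
Lower bound = max(17, 12) = 17

17


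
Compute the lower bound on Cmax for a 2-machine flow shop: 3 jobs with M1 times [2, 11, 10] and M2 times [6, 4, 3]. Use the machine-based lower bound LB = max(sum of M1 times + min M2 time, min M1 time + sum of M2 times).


LB1 = sum(M1 times) + min(M2 times) = 23 + 3 = 26
LB2 = min(M1 times) + sum(M2 times) = 2 + 13 = 15
Lower bound = max(LB1, LB2) = max(26, 15) = 26

26


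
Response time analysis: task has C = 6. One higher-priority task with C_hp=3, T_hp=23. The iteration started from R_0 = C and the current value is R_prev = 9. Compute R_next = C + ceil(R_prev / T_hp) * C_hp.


R_next = C + ceil(R_prev / T_hp) * C_hp
ceil(9 / 23) = ceil(0.3913) = 1
Interference = 1 * 3 = 3
R_next = 6 + 3 = 9
R_next = R_prev, so the iteration has converged (response time = 9).

9


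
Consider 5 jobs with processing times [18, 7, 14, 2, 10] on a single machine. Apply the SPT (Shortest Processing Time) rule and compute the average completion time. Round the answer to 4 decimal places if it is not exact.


Sort jobs by processing time (SPT order): [2, 7, 10, 14, 18]
Compute completion times sequentially:
  Job 1: processing = 2, completes at 2
  Job 2: processing = 7, completes at 9
  Job 3: processing = 10, completes at 19
  Job 4: processing = 14, completes at 33
  Job 5: processing = 18, completes at 51
Sum of completion times = 114
Average completion time = 114/5 = 22.8

22.8


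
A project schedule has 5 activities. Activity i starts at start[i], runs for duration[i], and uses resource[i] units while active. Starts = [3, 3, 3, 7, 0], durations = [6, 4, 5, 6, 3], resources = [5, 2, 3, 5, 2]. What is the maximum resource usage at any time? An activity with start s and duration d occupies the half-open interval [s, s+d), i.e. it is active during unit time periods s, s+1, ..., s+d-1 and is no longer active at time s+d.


Each activity i is active on [start_i, start_i + duration_i).
Compute total resource usage per time slot:
  t=0: active resources = [2], total = 2
  t=1: active resources = [2], total = 2
  t=2: active resources = [2], total = 2
  t=3: active resources = [5, 2, 3], total = 10
  t=4: active resources = [5, 2, 3], total = 10
  t=5: active resources = [5, 2, 3], total = 10
  t=6: active resources = [5, 2, 3], total = 10
  t=7: active resources = [5, 3, 5], total = 13
  t=8: active resources = [5, 5], total = 10
  t=9: active resources = [5], total = 5
  t=10: active resources = [5], total = 5
  t=11: active resources = [5], total = 5
  t=12: active resources = [5], total = 5
Peak resource demand = 13

13


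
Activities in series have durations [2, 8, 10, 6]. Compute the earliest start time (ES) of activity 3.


Activity 3 starts after activities 1 through 2 complete.
Predecessor durations: [2, 8]
ES = 2 + 8 = 10

10


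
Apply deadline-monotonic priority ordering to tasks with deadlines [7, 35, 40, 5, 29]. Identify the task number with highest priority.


Sort tasks by relative deadline (ascending):
  Task 4: deadline = 5
  Task 1: deadline = 7
  Task 5: deadline = 29
  Task 2: deadline = 35
  Task 3: deadline = 40
Priority order (highest first): [4, 1, 5, 2, 3]
Highest priority task = 4

4


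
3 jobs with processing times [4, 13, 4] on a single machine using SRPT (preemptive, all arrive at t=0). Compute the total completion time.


Since all jobs arrive at t=0, SRPT equals SPT ordering.
SPT order: [4, 4, 13]
Completion times:
  Job 1: p=4, C=4
  Job 2: p=4, C=8
  Job 3: p=13, C=21
Total completion time = 4 + 8 + 21 = 33

33


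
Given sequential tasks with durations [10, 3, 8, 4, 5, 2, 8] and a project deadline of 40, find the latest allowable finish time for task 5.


LF(activity 5) = deadline - sum of successor durations
Successors: activities 6 through 7 with durations [2, 8]
Sum of successor durations = 10
LF = 40 - 10 = 30

30


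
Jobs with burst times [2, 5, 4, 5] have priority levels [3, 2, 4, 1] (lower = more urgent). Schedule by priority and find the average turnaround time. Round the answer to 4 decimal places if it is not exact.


Sort by priority (ascending = highest first):
Order: [(1, 5), (2, 5), (3, 2), (4, 4)]
Completion times:
  Priority 1, burst=5, C=5
  Priority 2, burst=5, C=10
  Priority 3, burst=2, C=12
  Priority 4, burst=4, C=16
Average turnaround = 43/4 = 10.75

10.75


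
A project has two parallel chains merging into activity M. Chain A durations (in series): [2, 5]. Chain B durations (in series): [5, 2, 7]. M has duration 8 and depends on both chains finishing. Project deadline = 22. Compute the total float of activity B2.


Forward pass: ES(B2) = sum of predecessors on chain B = 5
EF = ES + duration = 5 + 2 = 7
Backward pass: LF(M) = deadline = 22; LS(M) = 22 - 8 = 14
LF(B2) = LS(M) - sum(successors on chain B) = 14 - 7 = 7
LS = LF - duration = 7 - 2 = 5
Total float = LS - ES = 5 - 5 = 0

0


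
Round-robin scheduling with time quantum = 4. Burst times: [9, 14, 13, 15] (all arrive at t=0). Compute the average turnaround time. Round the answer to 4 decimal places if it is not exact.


Time quantum = 4
Execution trace:
  J1 runs 4 units, time = 4
  J2 runs 4 units, time = 8
  J3 runs 4 units, time = 12
  J4 runs 4 units, time = 16
  J1 runs 4 units, time = 20
  J2 runs 4 units, time = 24
  J3 runs 4 units, time = 28
  J4 runs 4 units, time = 32
  J1 runs 1 units, time = 33
  J2 runs 4 units, time = 37
  J3 runs 4 units, time = 41
  J4 runs 4 units, time = 45
  J2 runs 2 units, time = 47
  J3 runs 1 units, time = 48
  J4 runs 3 units, time = 51
Finish times: [33, 47, 48, 51]
Average turnaround = 179/4 = 44.75

44.75


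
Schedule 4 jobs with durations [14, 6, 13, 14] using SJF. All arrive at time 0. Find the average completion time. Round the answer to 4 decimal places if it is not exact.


SJF order (ascending): [6, 13, 14, 14]
Completion times:
  Job 1: burst=6, C=6
  Job 2: burst=13, C=19
  Job 3: burst=14, C=33
  Job 4: burst=14, C=47
Average completion = 105/4 = 26.25

26.25


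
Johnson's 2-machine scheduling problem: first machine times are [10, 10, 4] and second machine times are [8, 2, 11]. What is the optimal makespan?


Apply Johnson's rule:
  Group 1 (a <= b): [(3, 4, 11)]
  Group 2 (a > b): [(1, 10, 8), (2, 10, 2)]
Optimal job order: [3, 1, 2]
Schedule:
  Job 3: M1 done at 4, M2 done at 15
  Job 1: M1 done at 14, M2 done at 23
  Job 2: M1 done at 24, M2 done at 26
Makespan = 26

26


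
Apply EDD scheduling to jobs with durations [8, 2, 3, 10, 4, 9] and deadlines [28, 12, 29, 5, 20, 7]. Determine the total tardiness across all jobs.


Sort by due date (EDD order): [(10, 5), (9, 7), (2, 12), (4, 20), (8, 28), (3, 29)]
Compute completion times and tardiness:
  Job 1: p=10, d=5, C=10, tardiness=max(0,10-5)=5
  Job 2: p=9, d=7, C=19, tardiness=max(0,19-7)=12
  Job 3: p=2, d=12, C=21, tardiness=max(0,21-12)=9
  Job 4: p=4, d=20, C=25, tardiness=max(0,25-20)=5
  Job 5: p=8, d=28, C=33, tardiness=max(0,33-28)=5
  Job 6: p=3, d=29, C=36, tardiness=max(0,36-29)=7
Total tardiness = 43

43


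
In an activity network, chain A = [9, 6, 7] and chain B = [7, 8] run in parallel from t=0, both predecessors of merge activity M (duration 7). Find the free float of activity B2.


ES(B2) = sum of predecessors on chain B = 7
EF(B2) = ES + duration = 7 + 8 = 15
Successor of B2 is M. ES(M) = max(sum(A), sum(B)) = max(22, 15) = 22
Free float = ES(successor) - EF(current) = 22 - 15 = 7

7


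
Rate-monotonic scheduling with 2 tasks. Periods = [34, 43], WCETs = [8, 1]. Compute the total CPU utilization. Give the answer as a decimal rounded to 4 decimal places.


Compute individual utilizations (exact fractions):
  Task 1: C/T = 8/34 = 4/17 (approx. 0.2353)
  Task 2: C/T = 1/43 (approx. 0.0233)
Total utilization U = 4/17 + 1/43 = 189/731
Rounded to 4 decimal places: U = 0.2585
RM (Liu & Layland) bound for 2 tasks = 0.828427; compare with U = 189/731 (approx. 0.258550)
U <= bound, so schedulable by RM sufficient condition.

0.2585


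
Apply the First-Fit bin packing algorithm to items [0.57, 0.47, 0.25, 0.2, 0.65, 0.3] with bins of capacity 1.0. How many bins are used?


Place items sequentially using First-Fit:
  Item 0.57 -> new Bin 1
  Item 0.47 -> new Bin 2
  Item 0.25 -> Bin 1 (now 0.82)
  Item 0.2 -> Bin 2 (now 0.67)
  Item 0.65 -> new Bin 3
  Item 0.3 -> Bin 2 (now 0.97)
Total bins used = 3

3


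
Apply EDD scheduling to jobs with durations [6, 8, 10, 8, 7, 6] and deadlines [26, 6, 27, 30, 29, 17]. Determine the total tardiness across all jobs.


Sort by due date (EDD order): [(8, 6), (6, 17), (6, 26), (10, 27), (7, 29), (8, 30)]
Compute completion times and tardiness:
  Job 1: p=8, d=6, C=8, tardiness=max(0,8-6)=2
  Job 2: p=6, d=17, C=14, tardiness=max(0,14-17)=0
  Job 3: p=6, d=26, C=20, tardiness=max(0,20-26)=0
  Job 4: p=10, d=27, C=30, tardiness=max(0,30-27)=3
  Job 5: p=7, d=29, C=37, tardiness=max(0,37-29)=8
  Job 6: p=8, d=30, C=45, tardiness=max(0,45-30)=15
Total tardiness = 28

28


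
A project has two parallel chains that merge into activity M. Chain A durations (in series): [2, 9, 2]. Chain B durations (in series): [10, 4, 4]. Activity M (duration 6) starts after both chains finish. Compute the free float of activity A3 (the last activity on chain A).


ES(A3) = sum of predecessors on chain A = 11
EF(A3) = ES + duration = 11 + 2 = 13
Successor of A3 is M. ES(M) = max(sum(A), sum(B)) = max(13, 18) = 18
Free float = ES(successor) - EF(current) = 18 - 13 = 5

5


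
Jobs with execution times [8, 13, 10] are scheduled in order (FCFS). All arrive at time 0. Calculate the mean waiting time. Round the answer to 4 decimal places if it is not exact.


FCFS order (as given): [8, 13, 10]
Waiting times:
  Job 1: wait = 0
  Job 2: wait = 8
  Job 3: wait = 21
Sum of waiting times = 29
Average waiting time = 29/3 = 9.6667

9.6667


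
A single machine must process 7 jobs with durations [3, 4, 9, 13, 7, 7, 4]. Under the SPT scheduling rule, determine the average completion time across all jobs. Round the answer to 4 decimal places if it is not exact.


Sort jobs by processing time (SPT order): [3, 4, 4, 7, 7, 9, 13]
Compute completion times sequentially:
  Job 1: processing = 3, completes at 3
  Job 2: processing = 4, completes at 7
  Job 3: processing = 4, completes at 11
  Job 4: processing = 7, completes at 18
  Job 5: processing = 7, completes at 25
  Job 6: processing = 9, completes at 34
  Job 7: processing = 13, completes at 47
Sum of completion times = 145
Average completion time = 145/7 = 20.7143

20.7143


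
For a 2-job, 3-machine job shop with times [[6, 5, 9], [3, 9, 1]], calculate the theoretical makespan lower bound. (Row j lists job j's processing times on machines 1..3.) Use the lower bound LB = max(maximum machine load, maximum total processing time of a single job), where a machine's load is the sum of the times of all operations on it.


Machine loads:
  Machine 1: 6 + 3 = 9
  Machine 2: 5 + 9 = 14
  Machine 3: 9 + 1 = 10
Max machine load = 14
Job totals:
  Job 1: 20
  Job 2: 13
Max job total = 20
Lower bound = max(14, 20) = 20

20


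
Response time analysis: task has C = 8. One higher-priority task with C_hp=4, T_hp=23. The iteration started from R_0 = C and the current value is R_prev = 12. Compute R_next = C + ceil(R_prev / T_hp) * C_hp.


R_next = C + ceil(R_prev / T_hp) * C_hp
ceil(12 / 23) = ceil(0.5217) = 1
Interference = 1 * 4 = 4
R_next = 8 + 4 = 12
R_next = R_prev, so the iteration has converged (response time = 12).

12


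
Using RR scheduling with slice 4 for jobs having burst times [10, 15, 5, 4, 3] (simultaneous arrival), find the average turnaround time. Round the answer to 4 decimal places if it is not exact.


Time quantum = 4
Execution trace:
  J1 runs 4 units, time = 4
  J2 runs 4 units, time = 8
  J3 runs 4 units, time = 12
  J4 runs 4 units, time = 16
  J5 runs 3 units, time = 19
  J1 runs 4 units, time = 23
  J2 runs 4 units, time = 27
  J3 runs 1 units, time = 28
  J1 runs 2 units, time = 30
  J2 runs 4 units, time = 34
  J2 runs 3 units, time = 37
Finish times: [30, 37, 28, 16, 19]
Average turnaround = 130/5 = 26.0

26.0


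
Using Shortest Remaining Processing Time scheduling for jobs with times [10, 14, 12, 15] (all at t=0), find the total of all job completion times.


Since all jobs arrive at t=0, SRPT equals SPT ordering.
SPT order: [10, 12, 14, 15]
Completion times:
  Job 1: p=10, C=10
  Job 2: p=12, C=22
  Job 3: p=14, C=36
  Job 4: p=15, C=51
Total completion time = 10 + 22 + 36 + 51 = 119

119


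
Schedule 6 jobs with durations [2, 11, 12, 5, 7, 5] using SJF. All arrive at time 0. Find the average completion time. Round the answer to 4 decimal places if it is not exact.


SJF order (ascending): [2, 5, 5, 7, 11, 12]
Completion times:
  Job 1: burst=2, C=2
  Job 2: burst=5, C=7
  Job 3: burst=5, C=12
  Job 4: burst=7, C=19
  Job 5: burst=11, C=30
  Job 6: burst=12, C=42
Average completion = 112/6 = 18.6667

18.6667


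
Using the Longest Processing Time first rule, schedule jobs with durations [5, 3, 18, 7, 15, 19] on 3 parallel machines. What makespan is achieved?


Sort jobs in decreasing order (LPT): [19, 18, 15, 7, 5, 3]
Assign each job to the least loaded machine:
  Machine 1: jobs [19, 3], load = 22
  Machine 2: jobs [18, 5], load = 23
  Machine 3: jobs [15, 7], load = 22
Makespan = max load = 23

23


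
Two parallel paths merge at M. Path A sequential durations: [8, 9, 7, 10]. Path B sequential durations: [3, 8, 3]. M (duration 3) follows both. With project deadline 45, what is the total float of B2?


Forward pass: ES(B2) = sum of predecessors on chain B = 3
EF = ES + duration = 3 + 8 = 11
Backward pass: LF(M) = deadline = 45; LS(M) = 45 - 3 = 42
LF(B2) = LS(M) - sum(successors on chain B) = 42 - 3 = 39
LS = LF - duration = 39 - 8 = 31
Total float = LS - ES = 31 - 3 = 28

28


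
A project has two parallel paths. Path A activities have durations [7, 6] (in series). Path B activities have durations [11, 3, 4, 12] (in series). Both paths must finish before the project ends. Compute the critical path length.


Path A total = 7 + 6 = 13
Path B total = 11 + 3 + 4 + 12 = 30
Critical path = longest path = max(13, 30) = 30

30


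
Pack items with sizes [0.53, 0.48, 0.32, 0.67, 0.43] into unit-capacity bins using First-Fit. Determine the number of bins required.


Place items sequentially using First-Fit:
  Item 0.53 -> new Bin 1
  Item 0.48 -> new Bin 2
  Item 0.32 -> Bin 1 (now 0.85)
  Item 0.67 -> new Bin 3
  Item 0.43 -> Bin 2 (now 0.91)
Total bins used = 3

3


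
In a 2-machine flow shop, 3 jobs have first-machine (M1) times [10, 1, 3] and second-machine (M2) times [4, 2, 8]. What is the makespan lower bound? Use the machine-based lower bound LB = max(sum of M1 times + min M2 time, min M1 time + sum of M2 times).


LB1 = sum(M1 times) + min(M2 times) = 14 + 2 = 16
LB2 = min(M1 times) + sum(M2 times) = 1 + 14 = 15
Lower bound = max(LB1, LB2) = max(16, 15) = 16

16


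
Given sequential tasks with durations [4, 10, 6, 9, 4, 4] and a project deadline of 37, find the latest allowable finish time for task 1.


LF(activity 1) = deadline - sum of successor durations
Successors: activities 2 through 6 with durations [10, 6, 9, 4, 4]
Sum of successor durations = 33
LF = 37 - 33 = 4

4


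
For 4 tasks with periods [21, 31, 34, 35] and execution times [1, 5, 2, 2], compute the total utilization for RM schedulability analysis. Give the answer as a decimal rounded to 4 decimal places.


Compute individual utilizations (exact fractions):
  Task 1: C/T = 1/21 (approx. 0.0476)
  Task 2: C/T = 5/31 (approx. 0.1613)
  Task 3: C/T = 2/34 = 1/17 (approx. 0.0588)
  Task 4: C/T = 2/35 (approx. 0.0571)
Total utilization U = 1/21 + 5/31 + 1/17 + 2/35 = 17977/55335
Rounded to 4 decimal places: U = 0.3249
RM (Liu & Layland) bound for 4 tasks = 0.756828; compare with U = 17977/55335 (approx. 0.324876)
U <= bound, so schedulable by RM sufficient condition.

0.3249


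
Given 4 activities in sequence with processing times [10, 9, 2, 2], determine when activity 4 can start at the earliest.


Activity 4 starts after activities 1 through 3 complete.
Predecessor durations: [10, 9, 2]
ES = 10 + 9 + 2 = 21

21


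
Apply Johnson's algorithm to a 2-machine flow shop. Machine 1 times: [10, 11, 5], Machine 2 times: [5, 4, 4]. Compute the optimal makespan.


Apply Johnson's rule:
  Group 1 (a <= b): []
  Group 2 (a > b): [(1, 10, 5), (2, 11, 4), (3, 5, 4)]
Optimal job order: [1, 2, 3]
Schedule:
  Job 1: M1 done at 10, M2 done at 15
  Job 2: M1 done at 21, M2 done at 25
  Job 3: M1 done at 26, M2 done at 30
Makespan = 30

30


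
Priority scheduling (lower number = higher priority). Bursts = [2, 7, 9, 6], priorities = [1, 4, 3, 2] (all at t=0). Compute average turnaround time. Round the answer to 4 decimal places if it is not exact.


Sort by priority (ascending = highest first):
Order: [(1, 2), (2, 6), (3, 9), (4, 7)]
Completion times:
  Priority 1, burst=2, C=2
  Priority 2, burst=6, C=8
  Priority 3, burst=9, C=17
  Priority 4, burst=7, C=24
Average turnaround = 51/4 = 12.75

12.75


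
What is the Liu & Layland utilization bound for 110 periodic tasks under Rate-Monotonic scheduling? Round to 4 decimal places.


Compute 2^(1/110) = 1.0063212332
Subtract 1: 1.0063212332 - 1 = 0.0063212332
Multiply by n: 110 * 0.0063212332 = 0.6953356520
Round to 4 dp: 0.6953

0.6953


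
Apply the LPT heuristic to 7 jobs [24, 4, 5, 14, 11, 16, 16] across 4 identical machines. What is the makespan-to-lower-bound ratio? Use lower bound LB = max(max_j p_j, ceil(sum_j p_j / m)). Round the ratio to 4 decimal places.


LPT order: [24, 16, 16, 14, 11, 5, 4]
Machine loads after assignment: [24, 21, 20, 25]
LPT makespan = 25
Lower bound = max(max_job, ceil(total/4)) = max(24, 23) = 24
Ratio = 25 / 24 = 1.0417

1.0417


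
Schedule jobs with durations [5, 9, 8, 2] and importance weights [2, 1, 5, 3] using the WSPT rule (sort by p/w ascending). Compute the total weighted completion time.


Compute p/w ratios and sort ascending (WSPT): [(2, 3), (8, 5), (5, 2), (9, 1)]
Compute weighted completion times:
  Job (p=2,w=3): C=2, w*C=3*2=6
  Job (p=8,w=5): C=10, w*C=5*10=50
  Job (p=5,w=2): C=15, w*C=2*15=30
  Job (p=9,w=1): C=24, w*C=1*24=24
Total weighted completion time = 110

110


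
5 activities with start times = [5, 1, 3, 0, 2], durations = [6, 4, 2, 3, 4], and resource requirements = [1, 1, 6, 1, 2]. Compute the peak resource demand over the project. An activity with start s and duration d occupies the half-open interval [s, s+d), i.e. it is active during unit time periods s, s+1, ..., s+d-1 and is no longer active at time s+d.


Each activity i is active on [start_i, start_i + duration_i).
Compute total resource usage per time slot:
  t=0: active resources = [1], total = 1
  t=1: active resources = [1, 1], total = 2
  t=2: active resources = [1, 1, 2], total = 4
  t=3: active resources = [1, 6, 2], total = 9
  t=4: active resources = [1, 6, 2], total = 9
  t=5: active resources = [1, 2], total = 3
  t=6: active resources = [1], total = 1
  t=7: active resources = [1], total = 1
  t=8: active resources = [1], total = 1
  t=9: active resources = [1], total = 1
  t=10: active resources = [1], total = 1
Peak resource demand = 9

9


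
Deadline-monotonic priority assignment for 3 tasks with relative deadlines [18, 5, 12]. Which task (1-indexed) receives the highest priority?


Sort tasks by relative deadline (ascending):
  Task 2: deadline = 5
  Task 3: deadline = 12
  Task 1: deadline = 18
Priority order (highest first): [2, 3, 1]
Highest priority task = 2

2


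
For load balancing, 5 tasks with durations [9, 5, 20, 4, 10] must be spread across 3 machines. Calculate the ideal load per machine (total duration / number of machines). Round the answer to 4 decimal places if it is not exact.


Total processing time = 9 + 5 + 20 + 4 + 10 = 48
Number of machines = 3
Ideal balanced load = 48 / 3 = 16.0

16.0


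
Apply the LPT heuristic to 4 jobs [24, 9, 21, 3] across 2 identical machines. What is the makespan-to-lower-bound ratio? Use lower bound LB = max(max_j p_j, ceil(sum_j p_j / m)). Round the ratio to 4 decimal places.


LPT order: [24, 21, 9, 3]
Machine loads after assignment: [27, 30]
LPT makespan = 30
Lower bound = max(max_job, ceil(total/2)) = max(24, 29) = 29
Ratio = 30 / 29 = 1.0345

1.0345


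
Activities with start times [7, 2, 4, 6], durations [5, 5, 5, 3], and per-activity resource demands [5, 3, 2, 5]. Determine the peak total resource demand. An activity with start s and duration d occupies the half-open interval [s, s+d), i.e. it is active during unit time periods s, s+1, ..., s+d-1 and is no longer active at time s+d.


Each activity i is active on [start_i, start_i + duration_i).
Compute total resource usage per time slot:
  t=0: active resources = [], total = 0
  t=1: active resources = [], total = 0
  t=2: active resources = [3], total = 3
  t=3: active resources = [3], total = 3
  t=4: active resources = [3, 2], total = 5
  t=5: active resources = [3, 2], total = 5
  t=6: active resources = [3, 2, 5], total = 10
  t=7: active resources = [5, 2, 5], total = 12
  t=8: active resources = [5, 2, 5], total = 12
  t=9: active resources = [5], total = 5
  t=10: active resources = [5], total = 5
  t=11: active resources = [5], total = 5
Peak resource demand = 12

12


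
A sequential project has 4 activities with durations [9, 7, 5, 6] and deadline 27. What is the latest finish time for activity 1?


LF(activity 1) = deadline - sum of successor durations
Successors: activities 2 through 4 with durations [7, 5, 6]
Sum of successor durations = 18
LF = 27 - 18 = 9

9


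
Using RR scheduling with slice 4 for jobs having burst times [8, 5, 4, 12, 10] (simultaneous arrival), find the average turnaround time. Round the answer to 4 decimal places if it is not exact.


Time quantum = 4
Execution trace:
  J1 runs 4 units, time = 4
  J2 runs 4 units, time = 8
  J3 runs 4 units, time = 12
  J4 runs 4 units, time = 16
  J5 runs 4 units, time = 20
  J1 runs 4 units, time = 24
  J2 runs 1 units, time = 25
  J4 runs 4 units, time = 29
  J5 runs 4 units, time = 33
  J4 runs 4 units, time = 37
  J5 runs 2 units, time = 39
Finish times: [24, 25, 12, 37, 39]
Average turnaround = 137/5 = 27.4

27.4


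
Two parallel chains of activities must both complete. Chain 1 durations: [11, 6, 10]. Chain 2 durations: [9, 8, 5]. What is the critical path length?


Path A total = 11 + 6 + 10 = 27
Path B total = 9 + 8 + 5 = 22
Critical path = longest path = max(27, 22) = 27

27


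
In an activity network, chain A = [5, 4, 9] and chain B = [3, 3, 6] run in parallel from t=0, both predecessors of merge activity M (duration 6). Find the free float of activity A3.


ES(A3) = sum of predecessors on chain A = 9
EF(A3) = ES + duration = 9 + 9 = 18
Successor of A3 is M. ES(M) = max(sum(A), sum(B)) = max(18, 12) = 18
Free float = ES(successor) - EF(current) = 18 - 18 = 0

0


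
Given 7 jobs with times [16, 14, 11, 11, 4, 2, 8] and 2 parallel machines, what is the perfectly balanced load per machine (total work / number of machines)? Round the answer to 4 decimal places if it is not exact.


Total processing time = 16 + 14 + 11 + 11 + 4 + 2 + 8 = 66
Number of machines = 2
Ideal balanced load = 66 / 2 = 33.0

33.0


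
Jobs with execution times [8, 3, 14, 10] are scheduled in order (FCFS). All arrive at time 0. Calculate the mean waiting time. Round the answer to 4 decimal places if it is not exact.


FCFS order (as given): [8, 3, 14, 10]
Waiting times:
  Job 1: wait = 0
  Job 2: wait = 8
  Job 3: wait = 11
  Job 4: wait = 25
Sum of waiting times = 44
Average waiting time = 44/4 = 11.0

11.0


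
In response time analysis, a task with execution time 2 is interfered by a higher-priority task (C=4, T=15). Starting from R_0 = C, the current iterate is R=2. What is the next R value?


R_next = C + ceil(R_prev / T_hp) * C_hp
ceil(2 / 15) = ceil(0.1333) = 1
Interference = 1 * 4 = 4
R_next = 2 + 4 = 6

6


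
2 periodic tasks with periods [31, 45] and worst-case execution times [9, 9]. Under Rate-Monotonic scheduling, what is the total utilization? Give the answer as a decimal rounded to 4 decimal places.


Compute individual utilizations (exact fractions):
  Task 1: C/T = 9/31 (approx. 0.2903)
  Task 2: C/T = 9/45 = 1/5 (approx. 0.2)
Total utilization U = 9/31 + 1/5 = 76/155
Rounded to 4 decimal places: U = 0.4903
RM (Liu & Layland) bound for 2 tasks = 0.828427; compare with U = 76/155 (approx. 0.490323)
U <= bound, so schedulable by RM sufficient condition.

0.4903


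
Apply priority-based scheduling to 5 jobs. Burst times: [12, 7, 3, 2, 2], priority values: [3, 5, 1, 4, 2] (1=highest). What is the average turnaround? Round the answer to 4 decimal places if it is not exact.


Sort by priority (ascending = highest first):
Order: [(1, 3), (2, 2), (3, 12), (4, 2), (5, 7)]
Completion times:
  Priority 1, burst=3, C=3
  Priority 2, burst=2, C=5
  Priority 3, burst=12, C=17
  Priority 4, burst=2, C=19
  Priority 5, burst=7, C=26
Average turnaround = 70/5 = 14.0

14.0


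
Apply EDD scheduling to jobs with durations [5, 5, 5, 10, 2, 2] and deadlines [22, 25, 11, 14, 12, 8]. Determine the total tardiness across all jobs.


Sort by due date (EDD order): [(2, 8), (5, 11), (2, 12), (10, 14), (5, 22), (5, 25)]
Compute completion times and tardiness:
  Job 1: p=2, d=8, C=2, tardiness=max(0,2-8)=0
  Job 2: p=5, d=11, C=7, tardiness=max(0,7-11)=0
  Job 3: p=2, d=12, C=9, tardiness=max(0,9-12)=0
  Job 4: p=10, d=14, C=19, tardiness=max(0,19-14)=5
  Job 5: p=5, d=22, C=24, tardiness=max(0,24-22)=2
  Job 6: p=5, d=25, C=29, tardiness=max(0,29-25)=4
Total tardiness = 11

11


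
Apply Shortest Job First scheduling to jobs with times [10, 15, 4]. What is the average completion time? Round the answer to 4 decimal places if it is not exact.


SJF order (ascending): [4, 10, 15]
Completion times:
  Job 1: burst=4, C=4
  Job 2: burst=10, C=14
  Job 3: burst=15, C=29
Average completion = 47/3 = 15.6667

15.6667


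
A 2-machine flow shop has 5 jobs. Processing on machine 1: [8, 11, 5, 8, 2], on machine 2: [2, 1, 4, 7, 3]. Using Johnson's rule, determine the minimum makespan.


Apply Johnson's rule:
  Group 1 (a <= b): [(5, 2, 3)]
  Group 2 (a > b): [(4, 8, 7), (3, 5, 4), (1, 8, 2), (2, 11, 1)]
Optimal job order: [5, 4, 3, 1, 2]
Schedule:
  Job 5: M1 done at 2, M2 done at 5
  Job 4: M1 done at 10, M2 done at 17
  Job 3: M1 done at 15, M2 done at 21
  Job 1: M1 done at 23, M2 done at 25
  Job 2: M1 done at 34, M2 done at 35
Makespan = 35

35


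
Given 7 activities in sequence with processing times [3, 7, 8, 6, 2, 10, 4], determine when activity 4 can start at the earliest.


Activity 4 starts after activities 1 through 3 complete.
Predecessor durations: [3, 7, 8]
ES = 3 + 7 + 8 = 18

18


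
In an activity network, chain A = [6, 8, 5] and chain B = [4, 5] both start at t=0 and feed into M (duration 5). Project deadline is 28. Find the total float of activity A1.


Forward pass: ES(A1) = sum of predecessors on chain A = 0
EF = ES + duration = 0 + 6 = 6
Backward pass: LF(M) = deadline = 28; LS(M) = 28 - 5 = 23
LF(A1) = LS(M) - sum(successors on chain A) = 23 - 13 = 10
LS = LF - duration = 10 - 6 = 4
Total float = LS - ES = 4 - 0 = 4

4


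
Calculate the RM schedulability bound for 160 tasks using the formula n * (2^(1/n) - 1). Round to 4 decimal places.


Compute 2^(1/160) = 1.0043415673
Subtract 1: 1.0043415673 - 1 = 0.0043415673
Multiply by n: 160 * 0.0043415673 = 0.6946507680
Round to 4 dp: 0.6947

0.6947


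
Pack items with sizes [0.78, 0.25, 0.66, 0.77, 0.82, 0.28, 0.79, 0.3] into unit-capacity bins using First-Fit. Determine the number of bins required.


Place items sequentially using First-Fit:
  Item 0.78 -> new Bin 1
  Item 0.25 -> new Bin 2
  Item 0.66 -> Bin 2 (now 0.91)
  Item 0.77 -> new Bin 3
  Item 0.82 -> new Bin 4
  Item 0.28 -> new Bin 5
  Item 0.79 -> new Bin 6
  Item 0.3 -> Bin 5 (now 0.58)
Total bins used = 6

6


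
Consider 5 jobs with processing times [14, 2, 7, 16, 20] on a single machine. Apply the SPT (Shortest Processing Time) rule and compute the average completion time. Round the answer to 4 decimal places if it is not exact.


Sort jobs by processing time (SPT order): [2, 7, 14, 16, 20]
Compute completion times sequentially:
  Job 1: processing = 2, completes at 2
  Job 2: processing = 7, completes at 9
  Job 3: processing = 14, completes at 23
  Job 4: processing = 16, completes at 39
  Job 5: processing = 20, completes at 59
Sum of completion times = 132
Average completion time = 132/5 = 26.4

26.4


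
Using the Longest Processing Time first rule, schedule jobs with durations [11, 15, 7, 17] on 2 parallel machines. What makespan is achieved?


Sort jobs in decreasing order (LPT): [17, 15, 11, 7]
Assign each job to the least loaded machine:
  Machine 1: jobs [17, 7], load = 24
  Machine 2: jobs [15, 11], load = 26
Makespan = max load = 26

26


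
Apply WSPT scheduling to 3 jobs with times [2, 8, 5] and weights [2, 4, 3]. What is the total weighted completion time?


Compute p/w ratios and sort ascending (WSPT): [(2, 2), (5, 3), (8, 4)]
Compute weighted completion times:
  Job (p=2,w=2): C=2, w*C=2*2=4
  Job (p=5,w=3): C=7, w*C=3*7=21
  Job (p=8,w=4): C=15, w*C=4*15=60
Total weighted completion time = 85

85


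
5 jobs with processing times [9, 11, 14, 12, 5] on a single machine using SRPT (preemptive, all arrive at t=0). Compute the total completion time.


Since all jobs arrive at t=0, SRPT equals SPT ordering.
SPT order: [5, 9, 11, 12, 14]
Completion times:
  Job 1: p=5, C=5
  Job 2: p=9, C=14
  Job 3: p=11, C=25
  Job 4: p=12, C=37
  Job 5: p=14, C=51
Total completion time = 5 + 14 + 25 + 37 + 51 = 132

132


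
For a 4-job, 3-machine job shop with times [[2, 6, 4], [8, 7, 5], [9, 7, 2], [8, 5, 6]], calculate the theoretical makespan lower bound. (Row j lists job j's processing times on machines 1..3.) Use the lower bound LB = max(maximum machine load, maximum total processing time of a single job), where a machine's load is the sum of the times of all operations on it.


Machine loads:
  Machine 1: 2 + 8 + 9 + 8 = 27
  Machine 2: 6 + 7 + 7 + 5 = 25
  Machine 3: 4 + 5 + 2 + 6 = 17
Max machine load = 27
Job totals:
  Job 1: 12
  Job 2: 20
  Job 3: 18
  Job 4: 19
Max job total = 20
Lower bound = max(27, 20) = 27

27


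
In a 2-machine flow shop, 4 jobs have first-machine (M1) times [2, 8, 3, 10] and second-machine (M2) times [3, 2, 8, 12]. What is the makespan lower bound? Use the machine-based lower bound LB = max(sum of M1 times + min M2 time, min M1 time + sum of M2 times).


LB1 = sum(M1 times) + min(M2 times) = 23 + 2 = 25
LB2 = min(M1 times) + sum(M2 times) = 2 + 25 = 27
Lower bound = max(LB1, LB2) = max(25, 27) = 27

27


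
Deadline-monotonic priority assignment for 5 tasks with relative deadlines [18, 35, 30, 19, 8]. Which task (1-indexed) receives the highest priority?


Sort tasks by relative deadline (ascending):
  Task 5: deadline = 8
  Task 1: deadline = 18
  Task 4: deadline = 19
  Task 3: deadline = 30
  Task 2: deadline = 35
Priority order (highest first): [5, 1, 4, 3, 2]
Highest priority task = 5

5
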